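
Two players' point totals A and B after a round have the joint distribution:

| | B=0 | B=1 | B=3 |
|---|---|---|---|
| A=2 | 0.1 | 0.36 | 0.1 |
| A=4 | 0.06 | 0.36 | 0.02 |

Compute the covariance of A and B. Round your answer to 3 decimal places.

E[A] = 2.88,  E[B] = 1.08
E[AB] = 3
Cov(A,B) = E[AB] − E[A]E[B] = 3 − (2.88)(1.08) = -0.1104

-0.110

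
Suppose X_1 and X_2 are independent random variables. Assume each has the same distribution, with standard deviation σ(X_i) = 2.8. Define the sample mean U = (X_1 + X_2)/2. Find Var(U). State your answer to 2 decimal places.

Var(X_i) = (2.8)² = 7.84
By independence, Var(U) = (0.5)²Var(X_1) + (0.5)²Var(X_2)
= (0.5)²·7.84 + (0.5)²·7.84 = 3.92

3.92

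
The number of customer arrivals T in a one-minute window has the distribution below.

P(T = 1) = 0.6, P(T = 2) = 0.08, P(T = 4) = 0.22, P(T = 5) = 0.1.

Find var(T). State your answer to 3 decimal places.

E[T] = (1)(0.6) + (2)(0.08) + (4)(0.22) + (5)(0.1) = 2.14
E[T²] = (1)²(0.6) + (2)²(0.08) + (4)²(0.22) + (5)²(0.1) = 6.94
var(T) = E[T²] − (E[T])² = 6.94 − (2.14)² = 2.3604

2.360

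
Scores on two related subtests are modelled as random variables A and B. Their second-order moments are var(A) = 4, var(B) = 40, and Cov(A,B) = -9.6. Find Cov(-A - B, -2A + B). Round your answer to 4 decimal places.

Cov(-A - B, -2A + B) = (-1)(-2)var(A) + (-1)(1)var(B) + [(-1)(1) + (-1)(-2)]Cov(A,B)
= 2·4 + -1·40 + 1·-9.6 = -41.6

-41.6000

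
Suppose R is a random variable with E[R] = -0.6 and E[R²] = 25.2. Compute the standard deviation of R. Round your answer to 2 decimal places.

4.98

V(R) = 25.2 − (-0.6)² = 24.84
SD(R) = √24.84 ≈ 4.98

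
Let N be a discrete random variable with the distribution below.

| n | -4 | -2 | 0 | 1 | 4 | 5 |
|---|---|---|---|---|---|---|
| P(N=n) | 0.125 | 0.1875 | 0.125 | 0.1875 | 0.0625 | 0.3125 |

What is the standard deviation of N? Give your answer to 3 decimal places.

3.238

E[N] = (-4)(0.125) + (-2)(0.1875) + (0)(0.125) + (1)(0.1875) + (4)(0.0625) + (5)(0.3125) = 1.125
E[N²] = (-4)²(0.125) + (-2)²(0.1875) + (0)²(0.125) + (1)²(0.1875) + (4)²(0.0625) + (5)²(0.3125) = 11.75
Var(N) = E[N²] − (E[N])² = 11.75 − (1.125)² = 10.484375
sd(N) = √10.484375 ≈ 3.238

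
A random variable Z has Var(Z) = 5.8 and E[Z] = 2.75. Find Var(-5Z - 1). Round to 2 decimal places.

Var(-5Z - 1) = (-5)²·Var(Z) = 25·5.8 = 145

145.00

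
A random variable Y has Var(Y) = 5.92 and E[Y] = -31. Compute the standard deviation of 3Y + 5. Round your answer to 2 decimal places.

7.30

Var(3Y + 5) = (3)²·5.92 = 53.28
SD(3Y + 5) = √53.28 ≈ 7.30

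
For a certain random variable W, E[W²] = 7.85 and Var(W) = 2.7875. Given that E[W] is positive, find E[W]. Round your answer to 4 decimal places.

(E[W])² = E[W²] − Var(W) = 7.85 − 2.7875 = 5.0625
E[W] = √5.0625 = 2.25

2.2500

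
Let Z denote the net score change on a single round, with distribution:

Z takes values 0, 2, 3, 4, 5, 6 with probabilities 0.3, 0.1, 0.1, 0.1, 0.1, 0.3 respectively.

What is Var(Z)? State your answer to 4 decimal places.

E[Z] = (0)(0.3) + (2)(0.1) + (3)(0.1) + (4)(0.1) + (5)(0.1) + (6)(0.3) = 3.2
E[Z²] = (0)²(0.3) + (2)²(0.1) + (3)²(0.1) + (4)²(0.1) + (5)²(0.1) + (6)²(0.3) = 16.2
Var(Z) = E[Z²] − (E[Z])² = 16.2 − (3.2)² = 5.96

5.9600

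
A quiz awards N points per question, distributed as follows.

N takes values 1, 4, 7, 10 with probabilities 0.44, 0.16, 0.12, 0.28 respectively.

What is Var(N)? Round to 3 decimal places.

14.602

E[N] = (1)(0.44) + (4)(0.16) + (7)(0.12) + (10)(0.28) = 4.72
E[N²] = (1)²(0.44) + (4)²(0.16) + (7)²(0.12) + (10)²(0.28) = 36.88
Var(N) = E[N²] − (E[N])² = 36.88 − (4.72)² = 14.6016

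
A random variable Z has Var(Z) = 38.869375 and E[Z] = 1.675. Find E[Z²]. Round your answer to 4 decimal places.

E[Z²] = Var(Z) + (E[Z])² = 38.869375 + (1.675)² = 41.675

41.6750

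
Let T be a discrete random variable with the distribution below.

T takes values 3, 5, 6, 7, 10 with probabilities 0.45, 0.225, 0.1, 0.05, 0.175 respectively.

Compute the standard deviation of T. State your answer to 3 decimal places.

E[T] = (3)(0.45) + (5)(0.225) + (6)(0.1) + (7)(0.05) + (10)(0.175) = 5.175
E[T²] = (3)²(0.45) + (5)²(0.225) + (6)²(0.1) + (7)²(0.05) + (10)²(0.175) = 33.225
V(T) = E[T²] − (E[T])² = 33.225 − (5.175)² = 6.444375
SD(T) = √6.444375 ≈ 2.539

2.539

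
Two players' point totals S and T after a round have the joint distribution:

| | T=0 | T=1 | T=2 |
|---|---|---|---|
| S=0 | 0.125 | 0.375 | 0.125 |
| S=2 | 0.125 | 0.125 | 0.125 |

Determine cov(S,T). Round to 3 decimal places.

0.000

E[S] = 0.75,  E[T] = 1
E[ST] = 0.75
cov(S,T) = E[ST] − E[S]E[T] = 0.75 − (0.75)(1) = 0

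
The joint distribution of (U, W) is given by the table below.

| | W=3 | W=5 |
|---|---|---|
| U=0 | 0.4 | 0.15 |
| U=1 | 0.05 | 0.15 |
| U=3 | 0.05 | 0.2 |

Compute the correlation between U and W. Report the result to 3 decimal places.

E[U] = 0.95,  E[W] = 4
E[UW] = 4.35
Cov(U,W) = E[UW] − E[U]E[W] = 4.35 − (0.95)(4) = 0.55
V(U) = 1.5475,  V(W) = 1
ρ = 0.55 / √(1.5475·1) ≈ 0.442

0.442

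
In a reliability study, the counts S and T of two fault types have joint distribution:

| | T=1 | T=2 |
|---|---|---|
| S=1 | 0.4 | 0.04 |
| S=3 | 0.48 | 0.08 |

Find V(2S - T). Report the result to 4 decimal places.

E[S] = 2.12,  E[T] = 1.12,  E[ST] = 2.4
V(S) = 5.48 − (2.12)² = 0.9856;  V(T) = 1.36 − (1.12)² = 0.1056
Cov(S,T) = 2.4 − (2.12)(1.12) = 0.0256
V(2S - T) = (2)²·0.9856 + (-1)²·0.1056 + 2·(2)·(-1)·0.0256 = 3.9456

3.9456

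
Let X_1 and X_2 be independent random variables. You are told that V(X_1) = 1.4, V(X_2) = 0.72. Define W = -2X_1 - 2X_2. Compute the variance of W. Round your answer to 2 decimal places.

8.48

By independence, V(W) = (-2)²V(X_1) + (-2)²V(X_2)
= (-2)²·1.4 + (-2)²·0.72 = 8.48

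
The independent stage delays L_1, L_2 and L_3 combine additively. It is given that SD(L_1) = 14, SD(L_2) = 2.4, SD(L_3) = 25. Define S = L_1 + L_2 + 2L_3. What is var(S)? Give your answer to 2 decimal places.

2701.76

var(L_1) = 196, var(L_2) = 5.76, var(L_3) = 625
By independence, var(S) = (1)²var(L_1) + (1)²var(L_2) + (2)²var(L_3)
= (1)²·196 + (1)²·5.76 + (2)²·625 = 2701.76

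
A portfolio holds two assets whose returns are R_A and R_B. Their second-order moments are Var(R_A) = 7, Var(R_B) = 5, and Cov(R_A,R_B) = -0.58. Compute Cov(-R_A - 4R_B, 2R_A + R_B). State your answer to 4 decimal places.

Cov(-R_A - 4R_B, 2R_A + R_B) = (-1)(2)Var(R_A) + (-4)(1)Var(R_B) + [(-1)(1) + (-4)(2)]Cov(R_A,R_B)
= -2·7 + -4·5 + -9·-0.58 = -28.78

-28.7800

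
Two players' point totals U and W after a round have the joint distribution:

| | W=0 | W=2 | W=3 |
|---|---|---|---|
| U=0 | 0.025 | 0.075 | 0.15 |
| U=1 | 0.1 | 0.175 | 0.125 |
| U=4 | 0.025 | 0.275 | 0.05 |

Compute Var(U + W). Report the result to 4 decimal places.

E[U] = 1.8,  E[W] = 2.025,  E[UW] = 3.525
Var(U) = 6 − (1.8)² = 2.76;  Var(W) = 5.025 − (2.025)² = 0.924375
Cov(U,W) = 3.525 − (1.8)(2.025) = -0.12
Var(U + W) = (1)²·2.76 + (1)²·0.924375 + 2·(1)·(1)·-0.12 = 3.444375

3.4444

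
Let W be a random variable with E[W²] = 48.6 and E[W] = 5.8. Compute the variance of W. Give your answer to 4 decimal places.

14.9600

Var(W) = 48.6 − (5.8)² = 14.96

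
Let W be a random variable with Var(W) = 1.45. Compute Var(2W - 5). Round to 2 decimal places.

5.80

Var(2W - 5) = (2)²·Var(W) = 4·1.45 = 5.8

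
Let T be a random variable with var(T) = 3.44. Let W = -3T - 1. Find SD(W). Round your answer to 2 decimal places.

5.56

var(-3T - 1) = (-3)²·3.44 = 30.96
SD(W) = √30.96 ≈ 5.56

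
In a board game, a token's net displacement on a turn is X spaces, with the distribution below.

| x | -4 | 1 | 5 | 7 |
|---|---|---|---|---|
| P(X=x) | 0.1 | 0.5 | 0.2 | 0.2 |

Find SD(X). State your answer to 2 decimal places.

E[X] = (-4)(0.1) + (1)(0.5) + (5)(0.2) + (7)(0.2) = 2.5
E[X²] = (-4)²(0.1) + (1)²(0.5) + (5)²(0.2) + (7)²(0.2) = 16.9
Var(X) = E[X²] − (E[X])² = 16.9 − (2.5)² = 10.65
SD(X) = √10.65 ≈ 3.26

3.26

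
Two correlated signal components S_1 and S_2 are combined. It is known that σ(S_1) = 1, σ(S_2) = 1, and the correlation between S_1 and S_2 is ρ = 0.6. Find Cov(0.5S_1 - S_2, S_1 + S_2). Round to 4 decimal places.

Var(S_1) = (1)² = 1;  Var(S_2) = (1)² = 1
Cov(S_1,S_2) = ρ·σ(S_1)·σ(S_2) = 0.6·1·1 = 0.6
Cov(0.5S_1 - S_2, S_1 + S_2) = (0.5)(1)Var(S_1) + (-1)(1)Var(S_2) + [(0.5)(1) + (-1)(1)]Cov(S_1,S_2)
= 0.5·1 + -1·1 + -0.5·0.6 = -0.8

-0.8000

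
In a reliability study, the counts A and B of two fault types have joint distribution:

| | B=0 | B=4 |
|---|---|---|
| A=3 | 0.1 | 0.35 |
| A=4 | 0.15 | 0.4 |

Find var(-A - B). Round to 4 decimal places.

E[A] = 3.55,  E[B] = 3,  E[AB] = 10.6
var(A) = 12.85 − (3.55)² = 0.2475;  var(B) = 12 − (3)² = 3
Cov(A,B) = 10.6 − (3.55)(3) = -0.05
var(-A - B) = (-1)²·0.2475 + (-1)²·3 + 2·(-1)·(-1)·-0.05 = 3.1475

3.1475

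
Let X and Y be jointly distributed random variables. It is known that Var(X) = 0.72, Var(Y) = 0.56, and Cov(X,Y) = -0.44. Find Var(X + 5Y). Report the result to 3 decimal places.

10.320

Var(X + 5Y) = (1)²·Var(X) + (5)²·Var(Y) + 2·(1)·(5)·Cov(X,Y)
= 1·0.72 + 25·0.56 + 10·-0.44 = 10.32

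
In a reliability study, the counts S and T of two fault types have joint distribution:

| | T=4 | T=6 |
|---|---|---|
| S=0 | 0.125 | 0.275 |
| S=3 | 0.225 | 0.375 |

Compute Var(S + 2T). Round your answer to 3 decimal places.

E[S] = 1.8,  E[T] = 5.3,  E[ST] = 9.45
Var(S) = 5.4 − (1.8)² = 2.16;  Var(T) = 29 − (5.3)² = 0.91
Cov(S,T) = 9.45 − (1.8)(5.3) = -0.09
Var(S + 2T) = (1)²·2.16 + (2)²·0.91 + 2·(1)·(2)·-0.09 = 5.44

5.440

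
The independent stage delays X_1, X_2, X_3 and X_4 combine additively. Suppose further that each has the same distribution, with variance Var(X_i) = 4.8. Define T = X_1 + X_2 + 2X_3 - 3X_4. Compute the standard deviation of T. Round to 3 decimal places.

8.485

By independence, Var(T) = (1)²Var(X_1) + (1)²Var(X_2) + (2)²Var(X_3) + (-3)²Var(X_4)
= (1)²·4.8 + (1)²·4.8 + (2)²·4.8 + (-3)²·4.8 = 72
SD(T) = √72 ≈ 8.485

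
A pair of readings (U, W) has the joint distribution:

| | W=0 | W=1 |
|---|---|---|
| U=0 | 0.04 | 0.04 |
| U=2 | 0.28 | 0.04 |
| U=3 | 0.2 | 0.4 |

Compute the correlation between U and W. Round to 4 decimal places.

0.2555

E[U] = 2.44,  E[W] = 0.48
E[UW] = 1.28
cov(U,W) = E[UW] − E[U]E[W] = 1.28 − (2.44)(0.48) = 0.1088
Var(U) = 0.7264,  Var(W) = 0.2496
ρ = 0.1088 / √(0.7264·0.2496) ≈ 0.2555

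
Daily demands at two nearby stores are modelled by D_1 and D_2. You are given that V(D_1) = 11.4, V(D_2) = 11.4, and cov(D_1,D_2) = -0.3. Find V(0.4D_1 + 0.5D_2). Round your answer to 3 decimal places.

V(0.4D_1 + 0.5D_2) = (0.4)²·V(D_1) + (0.5)²·V(D_2) + 2·(0.4)·(0.5)·cov(D_1,D_2)
= 0.16·11.4 + 0.25·11.4 + 0.4·-0.3 = 4.554

4.554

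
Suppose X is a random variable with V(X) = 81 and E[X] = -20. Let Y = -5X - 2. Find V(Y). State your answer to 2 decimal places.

V(-5X - 2) = (-5)²·V(X) = 25·81 = 2025

2025.00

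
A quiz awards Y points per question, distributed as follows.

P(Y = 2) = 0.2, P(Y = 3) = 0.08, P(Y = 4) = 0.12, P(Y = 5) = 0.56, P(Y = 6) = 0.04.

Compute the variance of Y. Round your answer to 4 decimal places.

1.5744

E[Y] = (2)(0.2) + (3)(0.08) + (4)(0.12) + (5)(0.56) + (6)(0.04) = 4.16
E[Y²] = (2)²(0.2) + (3)²(0.08) + (4)²(0.12) + (5)²(0.56) + (6)²(0.04) = 18.88
Var(Y) = E[Y²] − (E[Y])² = 18.88 − (4.16)² = 1.5744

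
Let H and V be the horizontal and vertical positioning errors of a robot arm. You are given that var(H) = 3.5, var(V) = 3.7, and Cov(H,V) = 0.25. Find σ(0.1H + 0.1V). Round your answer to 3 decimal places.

0.277

var(0.1H + 0.1V) = (0.1)²·var(H) + (0.1)²·var(V) + 2·(0.1)·(0.1)·Cov(H,V)
= 0.01·3.5 + 0.01·3.7 + 0.02·0.25 = 0.077
σ(0.1H + 0.1V) = √0.077 ≈ 0.277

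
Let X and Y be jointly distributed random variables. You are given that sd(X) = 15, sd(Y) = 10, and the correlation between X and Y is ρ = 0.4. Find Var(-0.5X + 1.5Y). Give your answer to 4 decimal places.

Var(X) = (15)² = 225;  Var(Y) = (10)² = 100
Cov(X,Y) = ρ·sd(X)·sd(Y) = 0.4·15·10 = 60
Var(-0.5X + 1.5Y) = (-0.5)²·Var(X) + (1.5)²·Var(Y) + 2·(-0.5)·(1.5)·Cov(X,Y)
= 0.25·225 + 2.25·100 + -1.5·60 = 191.25

191.2500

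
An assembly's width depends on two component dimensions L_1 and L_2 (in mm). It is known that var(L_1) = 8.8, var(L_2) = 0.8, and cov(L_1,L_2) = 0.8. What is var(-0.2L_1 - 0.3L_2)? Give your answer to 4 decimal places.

0.5200

var(-0.2L_1 - 0.3L_2) = (-0.2)²·var(L_1) + (-0.3)²·var(L_2) + 2·(-0.2)·(-0.3)·cov(L_1,L_2)
= 0.04·8.8 + 0.09·0.8 + 0.12·0.8 = 0.52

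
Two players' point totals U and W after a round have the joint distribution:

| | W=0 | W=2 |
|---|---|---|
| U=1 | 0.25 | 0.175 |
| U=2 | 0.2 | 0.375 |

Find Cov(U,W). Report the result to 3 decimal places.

0.118

E[U] = 1.575,  E[W] = 1.1
E[UW] = 1.85
Cov(U,W) = E[UW] − E[U]E[W] = 1.85 − (1.575)(1.1) = 0.1175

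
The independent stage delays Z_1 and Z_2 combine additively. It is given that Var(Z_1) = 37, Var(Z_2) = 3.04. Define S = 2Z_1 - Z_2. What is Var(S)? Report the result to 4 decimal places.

By independence, Var(S) = (2)²Var(Z_1) + (-1)²Var(Z_2)
= (2)²·37 + (-1)²·3.04 = 151.04

151.0400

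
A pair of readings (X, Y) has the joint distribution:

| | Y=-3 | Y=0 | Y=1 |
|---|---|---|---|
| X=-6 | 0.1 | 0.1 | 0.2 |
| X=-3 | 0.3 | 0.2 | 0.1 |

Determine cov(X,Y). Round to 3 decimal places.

E[X] = -4.2,  E[Y] = -0.9
E[XY] = 3
cov(X,Y) = E[XY] − E[X]E[Y] = 3 − (-4.2)(-0.9) = -0.78

-0.780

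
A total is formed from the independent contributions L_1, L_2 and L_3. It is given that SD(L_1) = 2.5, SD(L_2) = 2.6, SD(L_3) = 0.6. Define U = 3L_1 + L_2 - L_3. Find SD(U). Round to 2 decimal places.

7.96

V(L_1) = 6.25, V(L_2) = 6.76, V(L_3) = 0.36
By independence, V(U) = (3)²V(L_1) + (1)²V(L_2) + (-1)²V(L_3)
= (3)²·6.25 + (1)²·6.76 + (-1)²·0.36 = 63.37
SD(U) = √63.37 ≈ 7.96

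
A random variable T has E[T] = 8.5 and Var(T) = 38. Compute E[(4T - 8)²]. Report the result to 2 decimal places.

E[4T - 8] = 4·8.5 − 8 = 26
Var(4T - 8) = (4)²·38 = 608
E[(4T - 8)²] = Var((4T - 8)) + (E[(4T - 8)])² = 608 + (26)² = 1284

1284.00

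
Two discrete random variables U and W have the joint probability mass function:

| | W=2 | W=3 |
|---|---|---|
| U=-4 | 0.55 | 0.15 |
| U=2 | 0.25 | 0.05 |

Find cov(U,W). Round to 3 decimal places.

E[U] = -2.2,  E[W] = 2.2
E[UW] = -4.9
cov(U,W) = E[UW] − E[U]E[W] = -4.9 − (-2.2)(2.2) = -0.06

-0.060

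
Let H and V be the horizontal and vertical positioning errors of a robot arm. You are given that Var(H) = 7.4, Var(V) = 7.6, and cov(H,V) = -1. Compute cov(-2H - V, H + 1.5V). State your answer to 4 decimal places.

-22.2000

cov(-2H - V, H + 1.5V) = (-2)(1)Var(H) + (-1)(1.5)Var(V) + [(-2)(1.5) + (-1)(1)]cov(H,V)
= -2·7.4 + -1.5·7.6 + -4·-1 = -22.2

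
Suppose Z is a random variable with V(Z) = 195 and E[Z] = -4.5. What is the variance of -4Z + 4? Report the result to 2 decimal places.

3120.00

V(-4Z + 4) = (-4)²·V(Z) = 16·195 = 3120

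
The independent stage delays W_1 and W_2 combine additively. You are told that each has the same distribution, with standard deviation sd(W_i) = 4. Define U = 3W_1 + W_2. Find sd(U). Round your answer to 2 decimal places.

12.65

Var(W_i) = (4)² = 16
By independence, Var(U) = (3)²Var(W_1) + (1)²Var(W_2)
= (3)²·16 + (1)²·16 = 160
sd(U) = √160 ≈ 12.65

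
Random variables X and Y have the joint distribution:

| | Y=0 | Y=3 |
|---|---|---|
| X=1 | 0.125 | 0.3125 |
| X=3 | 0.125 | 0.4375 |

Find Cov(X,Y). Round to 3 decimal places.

0.094

E[X] = 2.125,  E[Y] = 2.25
E[XY] = 4.875
Cov(X,Y) = E[XY] − E[X]E[Y] = 4.875 − (2.125)(2.25) = 0.09375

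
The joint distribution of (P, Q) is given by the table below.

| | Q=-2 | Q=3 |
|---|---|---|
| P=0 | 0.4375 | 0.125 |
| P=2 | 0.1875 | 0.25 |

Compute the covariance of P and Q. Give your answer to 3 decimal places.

E[P] = 0.875,  E[Q] = -0.125
E[PQ] = 0.75
Cov(P,Q) = E[PQ] − E[P]E[Q] = 0.75 − (0.875)(-0.125) = 0.859375

0.859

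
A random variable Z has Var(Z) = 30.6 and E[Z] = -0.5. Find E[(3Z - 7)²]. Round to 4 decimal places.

E[3Z - 7] = 3·-0.5 − 7 = -8.5
Var(3Z - 7) = (3)²·30.6 = 275.4
E[(3Z - 7)²] = Var((3Z - 7)) + (E[(3Z - 7)])² = 275.4 + (-8.5)² = 347.65

347.6500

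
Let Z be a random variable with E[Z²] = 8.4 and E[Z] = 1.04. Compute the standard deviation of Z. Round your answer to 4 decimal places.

Var(Z) = 8.4 − (1.04)² = 7.3184
SD(Z) = √7.3184 ≈ 2.7053

2.7053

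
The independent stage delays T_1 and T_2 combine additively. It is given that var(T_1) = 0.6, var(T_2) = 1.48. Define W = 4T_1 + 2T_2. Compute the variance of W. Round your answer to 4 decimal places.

By independence, var(W) = (4)²var(T_1) + (2)²var(T_2)
= (4)²·0.6 + (2)²·1.48 = 15.52

15.5200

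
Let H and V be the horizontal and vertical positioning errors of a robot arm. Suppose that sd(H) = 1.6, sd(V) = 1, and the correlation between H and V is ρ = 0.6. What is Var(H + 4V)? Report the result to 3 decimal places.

26.240

Var(H) = (1.6)² = 2.56;  Var(V) = (1)² = 1
cov(H,V) = ρ·sd(H)·sd(V) = 0.6·1.6·1 = 0.96
Var(H + 4V) = (1)²·Var(H) + (4)²·Var(V) + 2·(1)·(4)·cov(H,V)
= 1·2.56 + 16·1 + 8·0.96 = 26.24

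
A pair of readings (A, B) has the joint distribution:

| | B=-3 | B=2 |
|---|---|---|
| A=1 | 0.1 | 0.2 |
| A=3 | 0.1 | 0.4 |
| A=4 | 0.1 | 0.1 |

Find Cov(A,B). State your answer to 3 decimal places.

E[A] = 2.6,  E[B] = 0.5
E[AB] = 1.2
Cov(A,B) = E[AB] − E[A]E[B] = 1.2 − (2.6)(0.5) = -0.1

-0.100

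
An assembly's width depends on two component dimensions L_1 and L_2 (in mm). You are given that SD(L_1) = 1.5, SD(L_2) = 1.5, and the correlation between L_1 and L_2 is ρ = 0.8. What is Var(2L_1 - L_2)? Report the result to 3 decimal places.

4.050

Var(L_1) = (1.5)² = 2.25;  Var(L_2) = (1.5)² = 2.25
Cov(L_1,L_2) = ρ·SD(L_1)·SD(L_2) = 0.8·1.5·1.5 = 1.8
Var(2L_1 - L_2) = (2)²·Var(L_1) + (-1)²·Var(L_2) + 2·(2)·(-1)·Cov(L_1,L_2)
= 4·2.25 + 1·2.25 + -4·1.8 = 4.05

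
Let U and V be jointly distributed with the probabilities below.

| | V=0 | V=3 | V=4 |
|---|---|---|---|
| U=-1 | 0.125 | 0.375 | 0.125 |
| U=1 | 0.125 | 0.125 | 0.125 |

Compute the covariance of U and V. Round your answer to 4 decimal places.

-0.1250

E[U] = -0.25,  E[V] = 2.5
E[UV] = -0.75
Cov(U,V) = E[UV] − E[U]E[V] = -0.75 − (-0.25)(2.5) = -0.125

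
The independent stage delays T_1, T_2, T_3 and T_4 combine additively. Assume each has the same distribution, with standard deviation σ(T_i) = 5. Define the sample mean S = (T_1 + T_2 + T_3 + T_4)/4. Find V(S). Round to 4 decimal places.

V(T_i) = (5)² = 25
By independence, V(S) = (0.25)²V(T_1) + (0.25)²V(T_2) + (0.25)²V(T_3) + (0.25)²V(T_4)
= (0.25)²·25 + (0.25)²·25 + (0.25)²·25 + (0.25)²·25 = 6.25

6.2500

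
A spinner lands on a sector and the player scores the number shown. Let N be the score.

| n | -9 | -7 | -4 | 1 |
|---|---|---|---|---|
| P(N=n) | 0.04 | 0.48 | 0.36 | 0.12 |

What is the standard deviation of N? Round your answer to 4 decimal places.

E[N] = (-9)(0.04) + (-7)(0.48) + (-4)(0.36) + (1)(0.12) = -5.04
E[N²] = (-9)²(0.04) + (-7)²(0.48) + (-4)²(0.36) + (1)²(0.12) = 32.64
Var(N) = E[N²] − (E[N])² = 32.64 − (-5.04)² = 7.2384
SD(N) = √7.2384 ≈ 2.6904

2.6904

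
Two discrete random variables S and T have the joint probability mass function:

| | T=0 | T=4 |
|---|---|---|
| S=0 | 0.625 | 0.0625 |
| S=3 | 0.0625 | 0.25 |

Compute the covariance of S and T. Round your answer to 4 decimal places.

E[S] = 0.9375,  E[T] = 1.25
E[ST] = 3
Cov(S,T) = E[ST] − E[S]E[T] = 3 − (0.9375)(1.25) = 1.828125

1.8281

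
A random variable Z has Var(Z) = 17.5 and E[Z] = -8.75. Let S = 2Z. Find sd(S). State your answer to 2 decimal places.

Var(2Z) = (2)²·17.5 = 70
sd(S) = √70 ≈ 8.37

8.37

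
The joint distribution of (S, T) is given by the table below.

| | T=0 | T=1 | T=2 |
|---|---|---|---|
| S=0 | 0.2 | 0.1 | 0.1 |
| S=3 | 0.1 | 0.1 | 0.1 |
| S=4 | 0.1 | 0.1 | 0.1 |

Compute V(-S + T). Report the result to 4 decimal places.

E[S] = 2.1,  E[T] = 0.9,  E[ST] = 2.1
V(S) = 7.5 − (2.1)² = 3.09;  V(T) = 1.5 − (0.9)² = 0.69
Cov(S,T) = 2.1 − (2.1)(0.9) = 0.21
V(-S + T) = (-1)²·3.09 + (1)²·0.69 + 2·(-1)·(1)·0.21 = 3.36

3.3600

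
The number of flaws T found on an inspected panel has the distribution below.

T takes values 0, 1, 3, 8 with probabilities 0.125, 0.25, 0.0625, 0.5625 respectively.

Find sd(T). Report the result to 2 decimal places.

E[T] = (0)(0.125) + (1)(0.25) + (3)(0.0625) + (8)(0.5625) = 4.9375
E[T²] = (0)²(0.125) + (1)²(0.25) + (3)²(0.0625) + (8)²(0.5625) = 36.8125
var(T) = E[T²] − (E[T])² = 36.8125 − (4.9375)² = 12.43359375
sd(T) = √12.43359375 ≈ 3.53

3.53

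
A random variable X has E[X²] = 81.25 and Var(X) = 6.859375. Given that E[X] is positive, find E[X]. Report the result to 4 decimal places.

(E[X])² = E[X²] − Var(X) = 81.25 − 6.859375 = 74.390625
E[X] = √74.390625 = 8.625

8.6250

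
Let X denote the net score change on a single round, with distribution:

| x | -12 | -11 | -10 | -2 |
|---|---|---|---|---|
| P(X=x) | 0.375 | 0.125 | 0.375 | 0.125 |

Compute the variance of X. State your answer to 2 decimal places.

E[X] = (-12)(0.375) + (-11)(0.125) + (-10)(0.375) + (-2)(0.125) = -9.875
E[X²] = (-12)²(0.375) + (-11)²(0.125) + (-10)²(0.375) + (-2)²(0.125) = 107.125
Var(X) = E[X²] − (E[X])² = 107.125 − (-9.875)² = 9.609375

9.61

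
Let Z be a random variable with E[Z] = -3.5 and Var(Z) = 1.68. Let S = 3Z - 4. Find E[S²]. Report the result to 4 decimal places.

E[3Z - 4] = 3·-3.5 − 4 = -14.5
Var(3Z - 4) = (3)²·1.68 = 15.12
E[S²] = Var(S) + (E[S])² = 15.12 + (-14.5)² = 225.37

225.3700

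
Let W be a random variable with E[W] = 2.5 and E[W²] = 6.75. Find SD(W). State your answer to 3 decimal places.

0.707

var(W) = 6.75 − (2.5)² = 0.5
SD(W) = √0.5 ≈ 0.707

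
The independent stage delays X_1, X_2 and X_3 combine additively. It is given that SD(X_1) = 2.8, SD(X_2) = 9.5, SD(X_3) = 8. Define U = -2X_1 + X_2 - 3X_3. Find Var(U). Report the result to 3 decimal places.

Var(X_1) = 7.84, Var(X_2) = 90.25, Var(X_3) = 64
By independence, Var(U) = (-2)²Var(X_1) + (1)²Var(X_2) + (-3)²Var(X_3)
= (-2)²·7.84 + (1)²·90.25 + (-3)²·64 = 697.61

697.610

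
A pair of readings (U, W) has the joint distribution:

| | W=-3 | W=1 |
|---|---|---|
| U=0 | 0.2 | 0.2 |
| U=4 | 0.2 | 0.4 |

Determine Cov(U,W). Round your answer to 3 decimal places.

E[U] = 2.4,  E[W] = -0.6
E[UW] = -0.8
Cov(U,W) = E[UW] − E[U]E[W] = -0.8 − (2.4)(-0.6) = 0.64

0.640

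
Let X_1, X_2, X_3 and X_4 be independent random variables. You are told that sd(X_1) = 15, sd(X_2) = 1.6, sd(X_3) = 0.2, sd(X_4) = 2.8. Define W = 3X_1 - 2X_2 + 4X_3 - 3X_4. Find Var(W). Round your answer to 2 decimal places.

Var(X_1) = 225, Var(X_2) = 2.56, Var(X_3) = 0.04, Var(X_4) = 7.84
By independence, Var(W) = (3)²Var(X_1) + (-2)²Var(X_2) + (4)²Var(X_3) + (-3)²Var(X_4)
= (3)²·225 + (-2)²·2.56 + (4)²·0.04 + (-3)²·7.84 = 2106.44

2106.44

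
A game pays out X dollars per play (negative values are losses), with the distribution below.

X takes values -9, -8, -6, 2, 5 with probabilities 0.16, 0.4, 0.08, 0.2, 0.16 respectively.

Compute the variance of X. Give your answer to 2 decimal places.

30.87

E[X] = (-9)(0.16) + (-8)(0.4) + (-6)(0.08) + (2)(0.2) + (5)(0.16) = -3.92
E[X²] = (-9)²(0.16) + (-8)²(0.4) + (-6)²(0.08) + (2)²(0.2) + (5)²(0.16) = 46.24
Var(X) = E[X²] − (E[X])² = 46.24 − (-3.92)² = 30.8736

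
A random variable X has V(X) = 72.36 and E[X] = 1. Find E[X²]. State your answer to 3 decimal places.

E[X²] = V(X) + (E[X])² = 72.36 + (1)² = 73.36

73.360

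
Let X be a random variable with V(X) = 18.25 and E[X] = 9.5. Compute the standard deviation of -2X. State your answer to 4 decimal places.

V(-2X) = (-2)²·18.25 = 73
σ(-2X) = √73 ≈ 8.5440

8.5440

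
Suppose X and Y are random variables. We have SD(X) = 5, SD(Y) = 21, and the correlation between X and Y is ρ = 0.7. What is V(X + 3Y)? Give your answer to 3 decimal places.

4435.000

V(X) = (5)² = 25;  V(Y) = (21)² = 441
cov(X,Y) = ρ·SD(X)·SD(Y) = 0.7·5·21 = 73.5
V(X + 3Y) = (1)²·V(X) + (3)²·V(Y) + 2·(1)·(3)·cov(X,Y)
= 1·25 + 9·441 + 6·73.5 = 4435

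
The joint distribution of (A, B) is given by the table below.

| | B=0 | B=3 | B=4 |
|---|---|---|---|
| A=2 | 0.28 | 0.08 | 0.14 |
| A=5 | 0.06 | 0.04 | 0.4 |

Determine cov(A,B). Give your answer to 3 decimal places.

1.380

E[A] = 3.5,  E[B] = 2.52
E[AB] = 10.2
cov(A,B) = E[AB] − E[A]E[B] = 10.2 − (3.5)(2.52) = 1.38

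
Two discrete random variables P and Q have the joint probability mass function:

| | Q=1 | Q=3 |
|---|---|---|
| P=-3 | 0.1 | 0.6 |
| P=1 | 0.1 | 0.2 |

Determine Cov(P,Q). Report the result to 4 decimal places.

-0.3200

E[P] = -1.8,  E[Q] = 2.6
E[PQ] = -5
Cov(P,Q) = E[PQ] − E[P]E[Q] = -5 − (-1.8)(2.6) = -0.32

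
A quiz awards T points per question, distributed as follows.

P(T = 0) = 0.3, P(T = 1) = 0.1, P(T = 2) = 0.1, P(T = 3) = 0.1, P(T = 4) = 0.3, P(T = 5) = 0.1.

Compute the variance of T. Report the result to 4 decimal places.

3.4100

E[T] = (0)(0.3) + (1)(0.1) + (2)(0.1) + (3)(0.1) + (4)(0.3) + (5)(0.1) = 2.3
E[T²] = (0)²(0.3) + (1)²(0.1) + (2)²(0.1) + (3)²(0.1) + (4)²(0.3) + (5)²(0.1) = 8.7
var(T) = E[T²] − (E[T])² = 8.7 − (2.3)² = 3.41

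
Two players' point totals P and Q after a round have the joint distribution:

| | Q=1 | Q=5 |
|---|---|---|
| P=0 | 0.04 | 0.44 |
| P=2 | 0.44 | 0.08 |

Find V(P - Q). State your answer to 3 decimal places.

8.038

E[P] = 1.04,  E[Q] = 3.08,  E[PQ] = 1.68
V(P) = 2.08 − (1.04)² = 0.9984;  V(Q) = 13.48 − (3.08)² = 3.9936
Cov(P,Q) = 1.68 − (1.04)(3.08) = -1.5232
V(P - Q) = (1)²·0.9984 + (-1)²·3.9936 + 2·(1)·(-1)·-1.5232 = 8.0384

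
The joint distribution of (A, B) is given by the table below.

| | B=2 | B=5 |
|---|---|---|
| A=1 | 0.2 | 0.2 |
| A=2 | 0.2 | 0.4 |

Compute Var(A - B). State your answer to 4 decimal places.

E[A] = 1.6,  E[B] = 3.8,  E[AB] = 6.2
Var(A) = 2.8 − (1.6)² = 0.24;  Var(B) = 16.6 − (3.8)² = 2.16
cov(A,B) = 6.2 − (1.6)(3.8) = 0.12
Var(A - B) = (1)²·0.24 + (-1)²·2.16 + 2·(1)·(-1)·0.12 = 2.16

2.1600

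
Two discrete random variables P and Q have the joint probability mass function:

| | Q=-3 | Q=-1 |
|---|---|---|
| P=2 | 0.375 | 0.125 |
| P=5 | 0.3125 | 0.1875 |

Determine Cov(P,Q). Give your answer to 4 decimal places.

E[P] = 3.5,  E[Q] = -2.375
E[PQ] = -8.125
Cov(P,Q) = E[PQ] − E[P]E[Q] = -8.125 − (3.5)(-2.375) = 0.1875

0.1875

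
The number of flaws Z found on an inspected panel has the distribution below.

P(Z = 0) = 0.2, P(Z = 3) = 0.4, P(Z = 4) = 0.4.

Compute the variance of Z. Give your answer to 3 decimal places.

2.160

E[Z] = (0)(0.2) + (3)(0.4) + (4)(0.4) = 2.8
E[Z²] = (0)²(0.2) + (3)²(0.4) + (4)²(0.4) = 10
var(Z) = E[Z²] − (E[Z])² = 10 − (2.8)² = 2.16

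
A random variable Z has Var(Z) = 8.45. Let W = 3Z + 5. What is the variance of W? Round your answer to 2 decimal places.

76.05

Var(3Z + 5) = (3)²·Var(Z) = 9·8.45 = 76.05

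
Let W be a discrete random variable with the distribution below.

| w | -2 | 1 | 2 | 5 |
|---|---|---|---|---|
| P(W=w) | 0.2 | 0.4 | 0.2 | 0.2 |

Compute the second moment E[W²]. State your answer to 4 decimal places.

E[W²] = (-2)²(0.2) + (1)²(0.4) + (2)²(0.2) + (5)²(0.2) = 7

7.0000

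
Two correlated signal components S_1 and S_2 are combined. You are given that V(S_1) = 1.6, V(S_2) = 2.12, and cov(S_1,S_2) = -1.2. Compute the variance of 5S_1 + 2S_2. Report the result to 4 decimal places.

24.4800

V(5S_1 + 2S_2) = (5)²·V(S_1) + (2)²·V(S_2) + 2·(5)·(2)·cov(S_1,S_2)
= 25·1.6 + 4·2.12 + 20·-1.2 = 24.48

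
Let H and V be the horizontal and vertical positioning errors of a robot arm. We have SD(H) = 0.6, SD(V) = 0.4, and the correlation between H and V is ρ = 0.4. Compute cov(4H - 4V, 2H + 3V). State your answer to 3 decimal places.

1.344

var(H) = (0.6)² = 0.36;  var(V) = (0.4)² = 0.16
cov(H,V) = ρ·SD(H)·SD(V) = 0.4·0.6·0.4 = 0.096
cov(4H - 4V, 2H + 3V) = (4)(2)var(H) + (-4)(3)var(V) + [(4)(3) + (-4)(2)]cov(H,V)
= 8·0.36 + -12·0.16 + 4·0.096 = 1.344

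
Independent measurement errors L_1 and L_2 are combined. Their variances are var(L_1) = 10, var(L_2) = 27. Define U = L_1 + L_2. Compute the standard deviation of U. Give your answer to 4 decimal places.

By independence, var(U) = (1)²var(L_1) + (1)²var(L_2)
= (1)²·10 + (1)²·27 = 37
sd(U) = √37 ≈ 6.0828

6.0828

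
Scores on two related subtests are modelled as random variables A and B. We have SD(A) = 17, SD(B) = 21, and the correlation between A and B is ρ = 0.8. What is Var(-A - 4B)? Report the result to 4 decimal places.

9629.8000

Var(A) = (17)² = 289;  Var(B) = (21)² = 441
Cov(A,B) = ρ·SD(A)·SD(B) = 0.8·17·21 = 285.6
Var(-A - 4B) = (-1)²·Var(A) + (-4)²·Var(B) + 2·(-1)·(-4)·Cov(A,B)
= 1·289 + 16·441 + 8·285.6 = 9629.8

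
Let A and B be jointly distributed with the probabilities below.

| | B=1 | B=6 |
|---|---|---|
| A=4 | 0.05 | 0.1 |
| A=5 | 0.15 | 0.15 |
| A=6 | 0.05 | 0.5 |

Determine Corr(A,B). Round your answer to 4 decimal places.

0.3143

E[A] = 5.4,  E[B] = 4.75
E[AB] = 26.15
Cov(A,B) = E[AB] − E[A]E[B] = 26.15 − (5.4)(4.75) = 0.5
Var(A) = 0.54,  Var(B) = 4.6875
ρ = 0.5 / √(0.54·4.6875) ≈ 0.3143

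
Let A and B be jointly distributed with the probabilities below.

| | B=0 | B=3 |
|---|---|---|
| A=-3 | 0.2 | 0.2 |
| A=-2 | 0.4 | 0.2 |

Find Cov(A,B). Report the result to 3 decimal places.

E[A] = -2.4,  E[B] = 1.2
E[AB] = -3
Cov(A,B) = E[AB] − E[A]E[B] = -3 − (-2.4)(1.2) = -0.12

-0.120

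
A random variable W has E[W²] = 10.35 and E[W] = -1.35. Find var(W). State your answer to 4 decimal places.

var(W) = 10.35 − (-1.35)² = 8.5275

8.5275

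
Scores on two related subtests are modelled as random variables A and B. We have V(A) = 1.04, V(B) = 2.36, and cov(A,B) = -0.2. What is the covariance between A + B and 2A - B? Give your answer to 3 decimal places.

-0.480

cov(A + B, 2A - B) = (1)(2)V(A) + (1)(-1)V(B) + [(1)(-1) + (1)(2)]cov(A,B)
= 2·1.04 + -1·2.36 + 1·-0.2 = -0.48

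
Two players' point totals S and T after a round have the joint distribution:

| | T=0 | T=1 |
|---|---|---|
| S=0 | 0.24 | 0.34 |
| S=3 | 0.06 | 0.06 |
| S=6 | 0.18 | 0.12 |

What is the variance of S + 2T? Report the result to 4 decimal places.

7.3200

E[S] = 2.16,  E[T] = 0.52,  E[ST] = 0.9
Var(S) = 11.88 − (2.16)² = 7.2144;  Var(T) = 0.52 − (0.52)² = 0.2496
Cov(S,T) = 0.9 − (2.16)(0.52) = -0.2232
Var(S + 2T) = (1)²·7.2144 + (2)²·0.2496 + 2·(1)·(2)·-0.2232 = 7.32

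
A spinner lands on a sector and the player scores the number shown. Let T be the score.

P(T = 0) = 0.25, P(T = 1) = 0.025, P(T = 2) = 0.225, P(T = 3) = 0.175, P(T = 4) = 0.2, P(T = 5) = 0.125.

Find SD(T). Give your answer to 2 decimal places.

1.72

E[T] = (0)(0.25) + (1)(0.025) + (2)(0.225) + (3)(0.175) + (4)(0.2) + (5)(0.125) = 2.425
E[T²] = (0)²(0.25) + (1)²(0.025) + (2)²(0.225) + (3)²(0.175) + (4)²(0.2) + (5)²(0.125) = 8.825
Var(T) = E[T²] − (E[T])² = 8.825 − (2.425)² = 2.944375
SD(T) = √2.944375 ≈ 1.72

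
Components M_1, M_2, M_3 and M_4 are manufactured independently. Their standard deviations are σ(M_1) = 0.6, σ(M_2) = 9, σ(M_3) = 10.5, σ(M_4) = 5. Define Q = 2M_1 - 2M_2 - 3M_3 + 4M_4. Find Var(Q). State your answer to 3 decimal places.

Var(M_1) = 0.36, Var(M_2) = 81, Var(M_3) = 110.25, Var(M_4) = 25
By independence, Var(Q) = (2)²Var(M_1) + (-2)²Var(M_2) + (-3)²Var(M_3) + (4)²Var(M_4)
= (2)²·0.36 + (-2)²·81 + (-3)²·110.25 + (4)²·25 = 1717.69

1717.690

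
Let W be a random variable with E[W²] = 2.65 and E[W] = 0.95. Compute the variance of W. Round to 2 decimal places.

1.75

Var(W) = 2.65 − (0.95)² = 1.7475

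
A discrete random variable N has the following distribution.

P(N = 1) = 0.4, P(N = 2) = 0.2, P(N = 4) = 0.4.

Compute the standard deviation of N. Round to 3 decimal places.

1.356

E[N] = (1)(0.4) + (2)(0.2) + (4)(0.4) = 2.4
E[N²] = (1)²(0.4) + (2)²(0.2) + (4)²(0.4) = 7.6
Var(N) = E[N²] − (E[N])² = 7.6 − (2.4)² = 1.84
sd(N) = √1.84 ≈ 1.356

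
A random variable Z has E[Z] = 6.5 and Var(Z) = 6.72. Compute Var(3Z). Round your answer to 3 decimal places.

Var(3Z) = (3)²·Var(Z) = 9·6.72 = 60.48

60.480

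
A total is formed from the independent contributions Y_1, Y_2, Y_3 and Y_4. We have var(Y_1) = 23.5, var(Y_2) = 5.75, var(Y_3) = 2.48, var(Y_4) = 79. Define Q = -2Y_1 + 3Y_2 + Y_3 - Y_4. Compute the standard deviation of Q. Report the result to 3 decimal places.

15.074

By independence, var(Q) = (-2)²var(Y_1) + (3)²var(Y_2) + (1)²var(Y_3) + (-1)²var(Y_4)
= (-2)²·23.5 + (3)²·5.75 + (1)²·2.48 + (-1)²·79 = 227.23
SD(Q) = √227.23 ≈ 15.074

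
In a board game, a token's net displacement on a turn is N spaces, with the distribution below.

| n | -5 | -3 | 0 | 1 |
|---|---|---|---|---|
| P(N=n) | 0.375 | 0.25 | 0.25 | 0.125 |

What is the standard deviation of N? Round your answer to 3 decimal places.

2.345

E[N] = (-5)(0.375) + (-3)(0.25) + (0)(0.25) + (1)(0.125) = -2.5
E[N²] = (-5)²(0.375) + (-3)²(0.25) + (0)²(0.25) + (1)²(0.125) = 11.75
var(N) = E[N²] − (E[N])² = 11.75 − (-2.5)² = 5.5
SD(N) = √5.5 ≈ 2.345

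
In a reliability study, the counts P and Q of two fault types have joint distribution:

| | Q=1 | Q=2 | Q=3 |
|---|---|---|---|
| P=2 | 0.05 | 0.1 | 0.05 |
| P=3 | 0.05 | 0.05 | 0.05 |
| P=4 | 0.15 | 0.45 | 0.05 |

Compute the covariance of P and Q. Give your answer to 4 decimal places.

E[P] = 3.45,  E[Q] = 1.9
E[PQ] = 6.5
Cov(P,Q) = E[PQ] − E[P]E[Q] = 6.5 − (3.45)(1.9) = -0.055

-0.0550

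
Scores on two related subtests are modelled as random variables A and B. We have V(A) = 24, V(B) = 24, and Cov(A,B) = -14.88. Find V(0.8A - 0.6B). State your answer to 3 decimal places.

38.285

V(0.8A - 0.6B) = (0.8)²·V(A) + (-0.6)²·V(B) + 2·(0.8)·(-0.6)·Cov(A,B)
= 0.64·24 + 0.36·24 + -0.96·-14.88 = 38.2848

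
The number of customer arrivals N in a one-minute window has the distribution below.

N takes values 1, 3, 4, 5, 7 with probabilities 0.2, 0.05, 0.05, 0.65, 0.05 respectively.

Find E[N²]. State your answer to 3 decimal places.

20.150

E[N²] = (1)²(0.2) + (3)²(0.05) + (4)²(0.05) + (5)²(0.65) + (7)²(0.05) = 20.15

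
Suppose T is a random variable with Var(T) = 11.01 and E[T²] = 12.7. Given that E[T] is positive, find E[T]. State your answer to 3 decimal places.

1.300

(E[T])² = E[T²] − Var(T) = 12.7 − 11.01 = 1.69
E[T] = √1.69 = 1.3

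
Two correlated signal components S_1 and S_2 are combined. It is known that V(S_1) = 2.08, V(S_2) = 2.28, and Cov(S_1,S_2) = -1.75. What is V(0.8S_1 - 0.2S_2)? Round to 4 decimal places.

1.9824

V(0.8S_1 - 0.2S_2) = (0.8)²·V(S_1) + (-0.2)²·V(S_2) + 2·(0.8)·(-0.2)·Cov(S_1,S_2)
= 0.64·2.08 + 0.04·2.28 + -0.32·-1.75 = 1.9824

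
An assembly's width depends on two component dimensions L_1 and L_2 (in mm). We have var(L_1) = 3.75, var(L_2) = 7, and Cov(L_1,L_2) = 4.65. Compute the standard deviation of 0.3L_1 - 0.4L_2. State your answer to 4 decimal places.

0.5844

var(0.3L_1 - 0.4L_2) = (0.3)²·var(L_1) + (-0.4)²·var(L_2) + 2·(0.3)·(-0.4)·Cov(L_1,L_2)
= 0.09·3.75 + 0.16·7 + -0.24·4.65 = 0.3415
σ(0.3L_1 - 0.4L_2) = √0.3415 ≈ 0.5844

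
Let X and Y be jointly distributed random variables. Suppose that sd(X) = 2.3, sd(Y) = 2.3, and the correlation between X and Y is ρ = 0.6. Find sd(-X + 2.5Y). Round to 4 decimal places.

4.7416

Var(X) = (2.3)² = 5.29;  Var(Y) = (2.3)² = 5.29
Cov(X,Y) = ρ·sd(X)·sd(Y) = 0.6·2.3·2.3 = 3.174
Var(-X + 2.5Y) = (-1)²·Var(X) + (2.5)²·Var(Y) + 2·(-1)·(2.5)·Cov(X,Y)
= 1·5.29 + 6.25·5.29 + -5·3.174 = 22.4825
sd(-X + 2.5Y) = √22.4825 ≈ 4.7416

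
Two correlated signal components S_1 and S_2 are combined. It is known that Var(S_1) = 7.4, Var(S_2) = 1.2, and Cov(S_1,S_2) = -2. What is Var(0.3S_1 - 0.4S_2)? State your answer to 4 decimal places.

1.3380

Var(0.3S_1 - 0.4S_2) = (0.3)²·Var(S_1) + (-0.4)²·Var(S_2) + 2·(0.3)·(-0.4)·Cov(S_1,S_2)
= 0.09·7.4 + 0.16·1.2 + -0.24·-2 = 1.338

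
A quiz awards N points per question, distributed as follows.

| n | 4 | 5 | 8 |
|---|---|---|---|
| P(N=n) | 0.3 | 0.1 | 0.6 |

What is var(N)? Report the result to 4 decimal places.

E[N] = (4)(0.3) + (5)(0.1) + (8)(0.6) = 6.5
E[N²] = (4)²(0.3) + (5)²(0.1) + (8)²(0.6) = 45.7
var(N) = E[N²] − (E[N])² = 45.7 − (6.5)² = 3.45

3.4500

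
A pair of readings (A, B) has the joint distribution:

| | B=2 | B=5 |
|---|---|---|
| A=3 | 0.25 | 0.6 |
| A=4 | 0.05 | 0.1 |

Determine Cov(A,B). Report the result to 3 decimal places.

-0.015

E[A] = 3.15,  E[B] = 4.1
E[AB] = 12.9
Cov(A,B) = E[AB] − E[A]E[B] = 12.9 − (3.15)(4.1) = -0.015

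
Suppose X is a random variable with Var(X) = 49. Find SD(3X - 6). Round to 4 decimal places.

Var(3X - 6) = (3)²·49 = 441
SD(3X - 6) = √441 ≈ 21.0000

21.0000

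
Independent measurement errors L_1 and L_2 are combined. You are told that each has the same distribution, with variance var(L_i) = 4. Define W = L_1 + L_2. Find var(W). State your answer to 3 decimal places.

8.000

By independence, var(W) = (1)²var(L_1) + (1)²var(L_2)
= (1)²·4 + (1)²·4 = 8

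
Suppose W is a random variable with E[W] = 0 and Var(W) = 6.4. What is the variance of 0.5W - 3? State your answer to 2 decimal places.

Var(0.5W - 3) = (0.5)²·Var(W) = 0.25·6.4 = 1.6

1.60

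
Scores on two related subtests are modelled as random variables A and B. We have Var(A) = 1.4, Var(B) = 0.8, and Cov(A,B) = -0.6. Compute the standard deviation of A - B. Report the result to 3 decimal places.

1.844

Var(A - B) = (1)²·Var(A) + (-1)²·Var(B) + 2·(1)·(-1)·Cov(A,B)
= 1·1.4 + 1·0.8 + -2·-0.6 = 3.4
sd(A - B) = √3.4 ≈ 1.844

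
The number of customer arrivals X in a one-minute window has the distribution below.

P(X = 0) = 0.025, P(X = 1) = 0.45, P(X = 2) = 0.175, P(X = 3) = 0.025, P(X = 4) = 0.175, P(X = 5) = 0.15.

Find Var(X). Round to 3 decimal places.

2.519

E[X] = (0)(0.025) + (1)(0.45) + (2)(0.175) + (3)(0.025) + (4)(0.175) + (5)(0.15) = 2.325
E[X²] = (0)²(0.025) + (1)²(0.45) + (2)²(0.175) + (3)²(0.025) + (4)²(0.175) + (5)²(0.15) = 7.925
Var(X) = E[X²] − (E[X])² = 7.925 − (2.325)² = 2.519375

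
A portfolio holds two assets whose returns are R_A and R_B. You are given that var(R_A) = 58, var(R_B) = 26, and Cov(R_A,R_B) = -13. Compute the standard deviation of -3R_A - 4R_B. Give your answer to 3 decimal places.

var(-3R_A - 4R_B) = (-3)²·var(R_A) + (-4)²·var(R_B) + 2·(-3)·(-4)·Cov(R_A,R_B)
= 9·58 + 16·26 + 24·-13 = 626
sd(-3R_A - 4R_B) = √626 ≈ 25.020

25.020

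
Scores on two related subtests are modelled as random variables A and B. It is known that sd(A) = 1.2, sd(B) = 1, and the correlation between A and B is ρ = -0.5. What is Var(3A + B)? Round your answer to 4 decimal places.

Var(A) = (1.2)² = 1.44;  Var(B) = (1)² = 1
Cov(A,B) = ρ·sd(A)·sd(B) = -0.5·1.2·1 = -0.6
Var(3A + B) = (3)²·Var(A) + (1)²·Var(B) + 2·(3)·(1)·Cov(A,B)
= 9·1.44 + 1·1 + 6·-0.6 = 10.36

10.3600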